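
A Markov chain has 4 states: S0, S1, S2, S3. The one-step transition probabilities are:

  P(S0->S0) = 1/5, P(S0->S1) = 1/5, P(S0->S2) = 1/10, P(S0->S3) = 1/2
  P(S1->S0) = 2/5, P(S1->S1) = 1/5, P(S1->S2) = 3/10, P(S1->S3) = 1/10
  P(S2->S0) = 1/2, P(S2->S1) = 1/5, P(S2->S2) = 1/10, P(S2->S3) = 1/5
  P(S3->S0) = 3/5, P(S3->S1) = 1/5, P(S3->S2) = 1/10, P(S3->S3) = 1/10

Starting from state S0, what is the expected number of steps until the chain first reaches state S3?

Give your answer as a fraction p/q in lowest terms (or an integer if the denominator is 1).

Let h_i = expected steps to first reach S3 from state i.
Boundary: h_S3 = 0.
First-step equations for the other states:
  h_S0 = 1 + 1/5*h_S0 + 1/5*h_S1 + 1/10*h_S2 + 1/2*h_S3
  h_S1 = 1 + 2/5*h_S0 + 1/5*h_S1 + 3/10*h_S2 + 1/10*h_S3
  h_S2 = 1 + 1/2*h_S0 + 1/5*h_S1 + 1/10*h_S2 + 1/5*h_S3

Substituting h_S3 = 0 and rearranging gives the linear system (I - Q) h = 1:
  [4/5, -1/5, -1/10] . (h_S0, h_S1, h_S2) = 1
  [-2/5, 4/5, -3/10] . (h_S0, h_S1, h_S2) = 1
  [-1/2, -1/5, 9/10] . (h_S0, h_S1, h_S2) = 1

Solving yields:
  h_S0 = 500/189
  h_S1 = 730/189
  h_S2 = 650/189

Starting state is S0, so the expected hitting time is h_S0 = 500/189.

Answer: 500/189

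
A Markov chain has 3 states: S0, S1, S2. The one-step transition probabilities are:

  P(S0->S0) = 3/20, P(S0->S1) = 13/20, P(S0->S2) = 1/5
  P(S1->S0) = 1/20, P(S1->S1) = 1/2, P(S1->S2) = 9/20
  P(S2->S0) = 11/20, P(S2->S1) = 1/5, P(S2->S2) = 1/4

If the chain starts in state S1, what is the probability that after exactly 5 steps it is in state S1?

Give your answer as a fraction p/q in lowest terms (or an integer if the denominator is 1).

Computing P^5 by repeated multiplication:
P^1 =
  S0: [3/20, 13/20, 1/5]
  S1: [1/20, 1/2, 9/20]
  S2: [11/20, 1/5, 1/4]
P^2 =
  S0: [33/200, 37/80, 149/400]
  S1: [7/25, 149/400, 139/400]
  S2: [23/100, 203/400, 21/80]
P^3 =
  S0: [1011/4000, 413/1000, 1337/4000]
  S1: [1007/4000, 1751/4000, 621/2000]
  S2: [817/4000, 1823/4000, 17/50]
P^4 =
  S0: [303/1250, 35011/80000, 25597/80000]
  S1: [9217/40000, 35569/80000, 25997/80000]
  S2: [9617/40000, 34291/80000, 1059/3200]
P^5 =
  S0: [187377/800000, 352297/800000, 130163/400000]
  S1: [188419/800000, 17483/40000, 261921/800000]
  S2: [191609/800000, 174713/400000, 51793/160000]

(P^5)[S1 -> S1] = 17483/40000

Answer: 17483/40000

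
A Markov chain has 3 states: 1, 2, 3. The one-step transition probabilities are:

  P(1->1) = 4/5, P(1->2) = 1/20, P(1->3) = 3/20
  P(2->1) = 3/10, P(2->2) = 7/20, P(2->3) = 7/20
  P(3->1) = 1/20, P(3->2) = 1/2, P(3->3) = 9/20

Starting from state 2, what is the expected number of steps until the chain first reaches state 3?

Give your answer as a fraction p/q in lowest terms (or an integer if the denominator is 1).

Let h_i = expected steps to first reach 3 from state i.
Boundary: h_3 = 0.
First-step equations for the other states:
  h_1 = 1 + 4/5*h_1 + 1/20*h_2 + 3/20*h_3
  h_2 = 1 + 3/10*h_1 + 7/20*h_2 + 7/20*h_3

Substituting h_3 = 0 and rearranging gives the linear system (I - Q) h = 1:
  [1/5, -1/20] . (h_1, h_2) = 1
  [-3/10, 13/20] . (h_1, h_2) = 1

Solving yields:
  h_1 = 140/23
  h_2 = 100/23

Starting state is 2, so the expected hitting time is h_2 = 100/23.

Answer: 100/23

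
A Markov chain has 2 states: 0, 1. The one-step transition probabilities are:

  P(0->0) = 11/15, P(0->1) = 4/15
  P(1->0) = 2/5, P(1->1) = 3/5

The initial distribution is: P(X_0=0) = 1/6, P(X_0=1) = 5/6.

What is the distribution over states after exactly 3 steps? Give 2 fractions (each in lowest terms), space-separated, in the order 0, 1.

Answer: 473/810 337/810

Derivation:
Propagating the distribution step by step (d_{t+1} = d_t * P):
d_0 = (0=1/6, 1=5/6)
  d_1[0] = 1/6*11/15 + 5/6*2/5 = 41/90
  d_1[1] = 1/6*4/15 + 5/6*3/5 = 49/90
d_1 = (0=41/90, 1=49/90)
  d_2[0] = 41/90*11/15 + 49/90*2/5 = 149/270
  d_2[1] = 41/90*4/15 + 49/90*3/5 = 121/270
d_2 = (0=149/270, 1=121/270)
  d_3[0] = 149/270*11/15 + 121/270*2/5 = 473/810
  d_3[1] = 149/270*4/15 + 121/270*3/5 = 337/810
d_3 = (0=473/810, 1=337/810)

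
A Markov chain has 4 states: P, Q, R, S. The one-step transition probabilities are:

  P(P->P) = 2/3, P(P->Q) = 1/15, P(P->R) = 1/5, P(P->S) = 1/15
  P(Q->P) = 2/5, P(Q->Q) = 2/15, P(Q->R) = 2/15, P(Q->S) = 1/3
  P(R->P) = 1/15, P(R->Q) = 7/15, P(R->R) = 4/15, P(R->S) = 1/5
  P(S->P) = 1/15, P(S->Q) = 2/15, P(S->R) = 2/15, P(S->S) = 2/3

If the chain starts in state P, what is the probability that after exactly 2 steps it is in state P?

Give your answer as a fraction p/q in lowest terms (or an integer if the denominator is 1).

Answer: 22/45

Derivation:
Computing P^2 by repeated multiplication:
P^1 =
  P: [2/3, 1/15, 1/5, 1/15]
  Q: [2/5, 2/15, 2/15, 1/3]
  R: [1/15, 7/15, 4/15, 1/5]
  S: [1/15, 2/15, 2/15, 2/3]
P^2 =
  P: [22/45, 7/45, 46/225, 34/225]
  Q: [79/225, 34/225, 8/45, 8/25]
  R: [59/225, 49/225, 13/75, 26/75]
  S: [34/225, 13/75, 7/45, 13/25]

(P^2)[P -> P] = 22/45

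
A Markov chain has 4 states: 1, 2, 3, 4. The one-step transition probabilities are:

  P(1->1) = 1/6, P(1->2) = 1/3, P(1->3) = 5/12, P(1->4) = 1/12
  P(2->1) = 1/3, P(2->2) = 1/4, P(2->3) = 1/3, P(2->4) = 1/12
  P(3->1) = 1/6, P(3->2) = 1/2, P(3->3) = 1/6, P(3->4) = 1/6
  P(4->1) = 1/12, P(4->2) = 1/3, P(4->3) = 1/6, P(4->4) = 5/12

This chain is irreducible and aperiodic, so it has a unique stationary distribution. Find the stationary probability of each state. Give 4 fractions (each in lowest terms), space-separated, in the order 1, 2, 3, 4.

The stationary distribution satisfies pi = pi * P, i.e.:
  pi_1 = 1/6*pi_1 + 1/3*pi_2 + 1/6*pi_3 + 1/12*pi_4
  pi_2 = 1/3*pi_1 + 1/4*pi_2 + 1/2*pi_3 + 1/3*pi_4
  pi_3 = 5/12*pi_1 + 1/3*pi_2 + 1/6*pi_3 + 1/6*pi_4
  pi_4 = 1/12*pi_1 + 1/12*pi_2 + 1/6*pi_3 + 5/12*pi_4
with normalization: pi_1 + pi_2 + pi_3 + pi_4 = 1.

Using the first 3 balance equations plus normalization, the linear system A*pi = b is:
  [-5/6, 1/3, 1/6, 1/12] . pi = 0
  [1/3, -3/4, 1/2, 1/3] . pi = 0
  [5/12, 1/3, -5/6, 1/6] . pi = 0
  [1, 1, 1, 1] . pi = 1

Solving yields:
  pi_1 = 18/85
  pi_2 = 566/1615
  pi_3 = 449/1615
  pi_4 = 258/1615

Verification (pi * P):
  18/85*1/6 + 566/1615*1/3 + 449/1615*1/6 + 258/1615*1/12 = 18/85 = pi_1  (ok)
  18/85*1/3 + 566/1615*1/4 + 449/1615*1/2 + 258/1615*1/3 = 566/1615 = pi_2  (ok)
  18/85*5/12 + 566/1615*1/3 + 449/1615*1/6 + 258/1615*1/6 = 449/1615 = pi_3  (ok)
  18/85*1/12 + 566/1615*1/12 + 449/1615*1/6 + 258/1615*5/12 = 258/1615 = pi_4  (ok)

Answer: 18/85 566/1615 449/1615 258/1615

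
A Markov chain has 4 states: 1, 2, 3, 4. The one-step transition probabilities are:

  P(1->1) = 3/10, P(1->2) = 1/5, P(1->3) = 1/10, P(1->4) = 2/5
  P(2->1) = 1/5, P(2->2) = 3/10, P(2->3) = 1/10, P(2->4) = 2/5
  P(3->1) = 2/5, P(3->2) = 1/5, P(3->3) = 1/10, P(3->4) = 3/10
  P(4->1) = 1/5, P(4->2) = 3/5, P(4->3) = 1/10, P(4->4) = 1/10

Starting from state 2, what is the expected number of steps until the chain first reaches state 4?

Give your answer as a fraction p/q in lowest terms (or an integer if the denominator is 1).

Answer: 100/39

Derivation:
Let h_i = expected steps to first reach 4 from state i.
Boundary: h_4 = 0.
First-step equations for the other states:
  h_1 = 1 + 3/10*h_1 + 1/5*h_2 + 1/10*h_3 + 2/5*h_4
  h_2 = 1 + 1/5*h_1 + 3/10*h_2 + 1/10*h_3 + 2/5*h_4
  h_3 = 1 + 2/5*h_1 + 1/5*h_2 + 1/10*h_3 + 3/10*h_4

Substituting h_4 = 0 and rearranging gives the linear system (I - Q) h = 1:
  [7/10, -1/5, -1/10] . (h_1, h_2, h_3) = 1
  [-1/5, 7/10, -1/10] . (h_1, h_2, h_3) = 1
  [-2/5, -1/5, 9/10] . (h_1, h_2, h_3) = 1

Solving yields:
  h_1 = 100/39
  h_2 = 100/39
  h_3 = 110/39

Starting state is 2, so the expected hitting time is h_2 = 100/39.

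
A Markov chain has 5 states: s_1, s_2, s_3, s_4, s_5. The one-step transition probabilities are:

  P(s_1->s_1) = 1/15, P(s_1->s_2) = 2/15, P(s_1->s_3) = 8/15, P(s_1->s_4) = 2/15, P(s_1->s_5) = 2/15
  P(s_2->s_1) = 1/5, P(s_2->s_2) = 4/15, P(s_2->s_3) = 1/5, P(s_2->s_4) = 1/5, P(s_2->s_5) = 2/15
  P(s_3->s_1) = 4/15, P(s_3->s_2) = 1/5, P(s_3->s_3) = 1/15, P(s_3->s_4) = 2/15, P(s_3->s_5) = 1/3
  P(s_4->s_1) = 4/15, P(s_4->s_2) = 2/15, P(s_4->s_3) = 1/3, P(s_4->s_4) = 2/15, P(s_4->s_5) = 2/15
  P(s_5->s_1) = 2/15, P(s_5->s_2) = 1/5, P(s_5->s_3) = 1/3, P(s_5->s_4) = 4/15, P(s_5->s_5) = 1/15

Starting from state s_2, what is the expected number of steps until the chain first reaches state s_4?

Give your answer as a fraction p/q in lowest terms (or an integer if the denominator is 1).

Let h_i = expected steps to first reach s_4 from state i.
Boundary: h_s_4 = 0.
First-step equations for the other states:
  h_s_1 = 1 + 1/15*h_s_1 + 2/15*h_s_2 + 8/15*h_s_3 + 2/15*h_s_4 + 2/15*h_s_5
  h_s_2 = 1 + 1/5*h_s_1 + 4/15*h_s_2 + 1/5*h_s_3 + 1/5*h_s_4 + 2/15*h_s_5
  h_s_3 = 1 + 4/15*h_s_1 + 1/5*h_s_2 + 1/15*h_s_3 + 2/15*h_s_4 + 1/3*h_s_5
  h_s_5 = 1 + 2/15*h_s_1 + 1/5*h_s_2 + 1/3*h_s_3 + 4/15*h_s_4 + 1/15*h_s_5

Substituting h_s_4 = 0 and rearranging gives the linear system (I - Q) h = 1:
  [14/15, -2/15, -8/15, -2/15] . (h_s_1, h_s_2, h_s_3, h_s_5) = 1
  [-1/5, 11/15, -1/5, -2/15] . (h_s_1, h_s_2, h_s_3, h_s_5) = 1
  [-4/15, -1/5, 14/15, -1/3] . (h_s_1, h_s_2, h_s_3, h_s_5) = 1
  [-2/15, -1/5, -1/3, 14/15] . (h_s_1, h_s_2, h_s_3, h_s_5) = 1

Solving yields:
  h_s_1 = 5985/1018
  h_s_2 = 22285/4072
  h_s_3 = 23455/4072
  h_s_5 = 20935/4072

Starting state is s_2, so the expected hitting time is h_s_2 = 22285/4072.

Answer: 22285/4072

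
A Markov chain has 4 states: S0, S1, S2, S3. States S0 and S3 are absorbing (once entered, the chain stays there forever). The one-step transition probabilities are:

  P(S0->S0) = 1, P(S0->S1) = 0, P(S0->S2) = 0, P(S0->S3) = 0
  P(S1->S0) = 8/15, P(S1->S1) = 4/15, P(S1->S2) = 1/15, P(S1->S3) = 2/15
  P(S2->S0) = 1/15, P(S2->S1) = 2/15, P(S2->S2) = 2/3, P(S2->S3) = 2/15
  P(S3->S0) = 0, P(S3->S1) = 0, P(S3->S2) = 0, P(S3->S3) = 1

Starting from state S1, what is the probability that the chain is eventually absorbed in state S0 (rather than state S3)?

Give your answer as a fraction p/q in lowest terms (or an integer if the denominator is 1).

Answer: 41/53

Derivation:
Let a_i = P(absorbed in S0 | start in state i).
Boundary conditions: a_S0 = 1, a_S3 = 0.
For each transient state i, a_i = sum_j P(i->j) * a_j:
  a_S1 = 8/15*a_S0 + 4/15*a_S1 + 1/15*a_S2 + 2/15*a_S3
  a_S2 = 1/15*a_S0 + 2/15*a_S1 + 2/3*a_S2 + 2/15*a_S3

Substituting a_S0 = 1 and a_S3 = 0, rearrange to (I - Q) a = r where r[i] = P(i -> S0):
  [11/15, -1/15] . (a_S1, a_S2) = 8/15
  [-2/15, 1/3] . (a_S1, a_S2) = 1/15

Solving yields:
  a_S1 = 41/53
  a_S2 = 27/53

Starting state is S1, so the absorption probability is a_S1 = 41/53.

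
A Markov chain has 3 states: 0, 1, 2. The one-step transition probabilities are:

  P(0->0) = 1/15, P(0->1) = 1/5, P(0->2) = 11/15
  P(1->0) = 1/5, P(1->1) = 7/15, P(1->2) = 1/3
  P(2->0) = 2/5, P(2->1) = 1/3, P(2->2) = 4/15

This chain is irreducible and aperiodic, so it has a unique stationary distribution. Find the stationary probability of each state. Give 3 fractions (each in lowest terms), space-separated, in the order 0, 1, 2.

Answer: 63/254 44/127 103/254

Derivation:
The stationary distribution satisfies pi = pi * P, i.e.:
  pi_0 = 1/15*pi_0 + 1/5*pi_1 + 2/5*pi_2
  pi_1 = 1/5*pi_0 + 7/15*pi_1 + 1/3*pi_2
  pi_2 = 11/15*pi_0 + 1/3*pi_1 + 4/15*pi_2
with normalization: pi_0 + pi_1 + pi_2 = 1.

Using the first 2 balance equations plus normalization, the linear system A*pi = b is:
  [-14/15, 1/5, 2/5] . pi = 0
  [1/5, -8/15, 1/3] . pi = 0
  [1, 1, 1] . pi = 1

Solving yields:
  pi_0 = 63/254
  pi_1 = 44/127
  pi_2 = 103/254

Verification (pi * P):
  63/254*1/15 + 44/127*1/5 + 103/254*2/5 = 63/254 = pi_0  (ok)
  63/254*1/5 + 44/127*7/15 + 103/254*1/3 = 44/127 = pi_1  (ok)
  63/254*11/15 + 44/127*1/3 + 103/254*4/15 = 103/254 = pi_2  (ok)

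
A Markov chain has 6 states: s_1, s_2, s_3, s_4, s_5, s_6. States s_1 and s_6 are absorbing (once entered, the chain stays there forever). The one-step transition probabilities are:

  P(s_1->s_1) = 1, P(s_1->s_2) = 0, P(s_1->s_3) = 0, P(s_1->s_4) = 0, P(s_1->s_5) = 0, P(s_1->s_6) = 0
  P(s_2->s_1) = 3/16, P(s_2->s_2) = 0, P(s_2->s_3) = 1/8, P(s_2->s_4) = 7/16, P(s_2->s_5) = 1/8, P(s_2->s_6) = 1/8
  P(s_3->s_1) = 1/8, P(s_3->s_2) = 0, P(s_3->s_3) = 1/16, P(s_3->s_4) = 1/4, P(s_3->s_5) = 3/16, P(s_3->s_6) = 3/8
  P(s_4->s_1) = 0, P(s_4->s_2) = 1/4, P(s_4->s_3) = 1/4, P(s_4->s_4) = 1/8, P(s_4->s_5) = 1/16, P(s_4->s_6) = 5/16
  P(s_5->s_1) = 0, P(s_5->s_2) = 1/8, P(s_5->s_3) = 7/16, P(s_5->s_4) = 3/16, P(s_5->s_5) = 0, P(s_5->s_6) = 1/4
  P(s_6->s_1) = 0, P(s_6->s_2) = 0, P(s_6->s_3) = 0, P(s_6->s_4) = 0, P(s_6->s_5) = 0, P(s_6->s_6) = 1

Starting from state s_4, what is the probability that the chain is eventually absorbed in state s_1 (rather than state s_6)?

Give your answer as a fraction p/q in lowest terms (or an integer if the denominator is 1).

Let a_i = P(absorbed in s_1 | start in state i).
Boundary conditions: a_s_1 = 1, a_s_6 = 0.
For each transient state i, a_i = sum_j P(i->j) * a_j:
  a_s_2 = 3/16*a_s_1 + 0*a_s_2 + 1/8*a_s_3 + 7/16*a_s_4 + 1/8*a_s_5 + 1/8*a_s_6
  a_s_3 = 1/8*a_s_1 + 0*a_s_2 + 1/16*a_s_3 + 1/4*a_s_4 + 3/16*a_s_5 + 3/8*a_s_6
  a_s_4 = 0*a_s_1 + 1/4*a_s_2 + 1/4*a_s_3 + 1/8*a_s_4 + 1/16*a_s_5 + 5/16*a_s_6
  a_s_5 = 0*a_s_1 + 1/8*a_s_2 + 7/16*a_s_3 + 3/16*a_s_4 + 0*a_s_5 + 1/4*a_s_6

Substituting a_s_1 = 1 and a_s_6 = 0, rearrange to (I - Q) a = r where r[i] = P(i -> s_1):
  [1, -1/8, -7/16, -1/8] . (a_s_2, a_s_3, a_s_4, a_s_5) = 3/16
  [0, 15/16, -1/4, -3/16] . (a_s_2, a_s_3, a_s_4, a_s_5) = 1/8
  [-1/4, -1/4, 7/8, -1/16] . (a_s_2, a_s_3, a_s_4, a_s_5) = 0
  [-1/8, -7/16, -3/16, 1] . (a_s_2, a_s_3, a_s_4, a_s_5) = 0

Solving yields:
  a_s_2 = 613/2034
  a_s_3 = 70/339
  a_s_4 = 53/339
  a_s_5 = 160/1017

Starting state is s_4, so the absorption probability is a_s_4 = 53/339.

Answer: 53/339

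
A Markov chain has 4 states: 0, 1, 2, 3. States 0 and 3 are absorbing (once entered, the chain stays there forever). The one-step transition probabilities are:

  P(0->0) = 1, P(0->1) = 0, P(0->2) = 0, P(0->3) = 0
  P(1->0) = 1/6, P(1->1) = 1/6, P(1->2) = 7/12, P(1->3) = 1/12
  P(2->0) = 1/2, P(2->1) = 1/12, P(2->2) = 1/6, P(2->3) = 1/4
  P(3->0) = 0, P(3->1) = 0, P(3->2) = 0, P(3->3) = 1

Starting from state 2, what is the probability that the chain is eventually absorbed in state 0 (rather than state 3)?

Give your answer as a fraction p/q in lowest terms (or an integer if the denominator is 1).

Let a_i = P(absorbed in 0 | start in state i).
Boundary conditions: a_0 = 1, a_3 = 0.
For each transient state i, a_i = sum_j P(i->j) * a_j:
  a_1 = 1/6*a_0 + 1/6*a_1 + 7/12*a_2 + 1/12*a_3
  a_2 = 1/2*a_0 + 1/12*a_1 + 1/6*a_2 + 1/4*a_3

Substituting a_0 = 1 and a_3 = 0, rearrange to (I - Q) a = r where r[i] = P(i -> 0):
  [5/6, -7/12] . (a_1, a_2) = 1/6
  [-1/12, 5/6] . (a_1, a_2) = 1/2

Solving yields:
  a_1 = 2/3
  a_2 = 2/3

Starting state is 2, so the absorption probability is a_2 = 2/3.

Answer: 2/3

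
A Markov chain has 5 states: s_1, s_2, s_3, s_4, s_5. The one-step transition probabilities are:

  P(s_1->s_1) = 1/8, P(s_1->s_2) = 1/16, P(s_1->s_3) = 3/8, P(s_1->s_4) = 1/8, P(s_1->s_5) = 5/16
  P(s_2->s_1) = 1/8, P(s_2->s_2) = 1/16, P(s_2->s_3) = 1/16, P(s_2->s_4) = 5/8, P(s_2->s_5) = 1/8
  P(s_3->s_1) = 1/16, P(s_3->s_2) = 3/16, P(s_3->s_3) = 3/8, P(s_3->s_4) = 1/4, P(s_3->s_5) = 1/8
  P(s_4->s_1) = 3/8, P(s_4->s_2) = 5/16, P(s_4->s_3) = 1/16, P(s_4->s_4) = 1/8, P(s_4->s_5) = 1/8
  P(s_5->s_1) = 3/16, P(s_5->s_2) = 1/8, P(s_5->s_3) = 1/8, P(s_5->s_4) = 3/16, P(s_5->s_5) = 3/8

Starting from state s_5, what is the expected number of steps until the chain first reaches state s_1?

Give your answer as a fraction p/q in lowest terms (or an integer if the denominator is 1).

Let h_i = expected steps to first reach s_1 from state i.
Boundary: h_s_1 = 0.
First-step equations for the other states:
  h_s_2 = 1 + 1/8*h_s_1 + 1/16*h_s_2 + 1/16*h_s_3 + 5/8*h_s_4 + 1/8*h_s_5
  h_s_3 = 1 + 1/16*h_s_1 + 3/16*h_s_2 + 3/8*h_s_3 + 1/4*h_s_4 + 1/8*h_s_5
  h_s_4 = 1 + 3/8*h_s_1 + 5/16*h_s_2 + 1/16*h_s_3 + 1/8*h_s_4 + 1/8*h_s_5
  h_s_5 = 1 + 3/16*h_s_1 + 1/8*h_s_2 + 1/8*h_s_3 + 3/16*h_s_4 + 3/8*h_s_5

Substituting h_s_1 = 0 and rearranging gives the linear system (I - Q) h = 1:
  [15/16, -1/16, -5/8, -1/8] . (h_s_2, h_s_3, h_s_4, h_s_5) = 1
  [-3/16, 5/8, -1/4, -1/8] . (h_s_2, h_s_3, h_s_4, h_s_5) = 1
  [-5/16, -1/16, 7/8, -1/8] . (h_s_2, h_s_3, h_s_4, h_s_5) = 1
  [-1/8, -1/8, -3/16, 5/8] . (h_s_2, h_s_3, h_s_4, h_s_5) = 1

Solving yields:
  h_s_2 = 6336/1357
  h_s_3 = 7488/1357
  h_s_4 = 5280/1357
  h_s_5 = 6520/1357

Starting state is s_5, so the expected hitting time is h_s_5 = 6520/1357.

Answer: 6520/1357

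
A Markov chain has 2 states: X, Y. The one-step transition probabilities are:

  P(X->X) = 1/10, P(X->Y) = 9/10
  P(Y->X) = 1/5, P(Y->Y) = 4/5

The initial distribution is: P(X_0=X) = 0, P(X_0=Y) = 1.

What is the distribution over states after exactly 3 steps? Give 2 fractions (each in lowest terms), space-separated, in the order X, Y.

Propagating the distribution step by step (d_{t+1} = d_t * P):
d_0 = (X=0, Y=1)
  d_1[X] = 0*1/10 + 1*1/5 = 1/5
  d_1[Y] = 0*9/10 + 1*4/5 = 4/5
d_1 = (X=1/5, Y=4/5)
  d_2[X] = 1/5*1/10 + 4/5*1/5 = 9/50
  d_2[Y] = 1/5*9/10 + 4/5*4/5 = 41/50
d_2 = (X=9/50, Y=41/50)
  d_3[X] = 9/50*1/10 + 41/50*1/5 = 91/500
  d_3[Y] = 9/50*9/10 + 41/50*4/5 = 409/500
d_3 = (X=91/500, Y=409/500)

Answer: 91/500 409/500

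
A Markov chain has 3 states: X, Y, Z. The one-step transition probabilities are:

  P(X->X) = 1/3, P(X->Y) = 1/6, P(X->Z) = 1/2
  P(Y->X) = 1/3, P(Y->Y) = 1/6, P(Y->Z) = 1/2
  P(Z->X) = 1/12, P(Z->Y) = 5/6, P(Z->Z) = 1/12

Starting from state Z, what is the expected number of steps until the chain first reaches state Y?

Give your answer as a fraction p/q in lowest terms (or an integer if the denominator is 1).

Answer: 54/41

Derivation:
Let h_i = expected steps to first reach Y from state i.
Boundary: h_Y = 0.
First-step equations for the other states:
  h_X = 1 + 1/3*h_X + 1/6*h_Y + 1/2*h_Z
  h_Z = 1 + 1/12*h_X + 5/6*h_Y + 1/12*h_Z

Substituting h_Y = 0 and rearranging gives the linear system (I - Q) h = 1:
  [2/3, -1/2] . (h_X, h_Z) = 1
  [-1/12, 11/12] . (h_X, h_Z) = 1

Solving yields:
  h_X = 102/41
  h_Z = 54/41

Starting state is Z, so the expected hitting time is h_Z = 54/41.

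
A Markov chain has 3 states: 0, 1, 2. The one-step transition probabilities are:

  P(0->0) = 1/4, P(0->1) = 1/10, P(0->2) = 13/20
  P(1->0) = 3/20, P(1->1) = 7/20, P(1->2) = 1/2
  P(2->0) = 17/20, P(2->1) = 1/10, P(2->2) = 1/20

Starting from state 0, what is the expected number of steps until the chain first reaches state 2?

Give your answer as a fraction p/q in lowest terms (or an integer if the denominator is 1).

Answer: 100/63

Derivation:
Let h_i = expected steps to first reach 2 from state i.
Boundary: h_2 = 0.
First-step equations for the other states:
  h_0 = 1 + 1/4*h_0 + 1/10*h_1 + 13/20*h_2
  h_1 = 1 + 3/20*h_0 + 7/20*h_1 + 1/2*h_2

Substituting h_2 = 0 and rearranging gives the linear system (I - Q) h = 1:
  [3/4, -1/10] . (h_0, h_1) = 1
  [-3/20, 13/20] . (h_0, h_1) = 1

Solving yields:
  h_0 = 100/63
  h_1 = 40/21

Starting state is 0, so the expected hitting time is h_0 = 100/63.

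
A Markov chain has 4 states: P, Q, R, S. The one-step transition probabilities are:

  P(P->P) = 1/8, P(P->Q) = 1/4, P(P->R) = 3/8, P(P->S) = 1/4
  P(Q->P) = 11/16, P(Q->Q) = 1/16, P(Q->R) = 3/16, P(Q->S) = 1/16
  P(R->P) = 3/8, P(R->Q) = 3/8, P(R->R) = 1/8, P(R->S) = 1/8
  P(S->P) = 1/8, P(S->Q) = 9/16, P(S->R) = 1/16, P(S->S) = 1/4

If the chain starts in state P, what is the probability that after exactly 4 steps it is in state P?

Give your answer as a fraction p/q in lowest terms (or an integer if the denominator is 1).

Answer: 5339/16384

Derivation:
Computing P^4 by repeated multiplication:
P^1 =
  P: [1/8, 1/4, 3/8, 1/4]
  Q: [11/16, 1/16, 3/16, 1/16]
  R: [3/8, 3/8, 1/8, 1/8]
  S: [1/8, 9/16, 1/16, 1/4]
P^2 =
  P: [23/64, 21/64, 5/32, 5/32]
  Q: [53/256, 9/32, 19/64, 55/256]
  R: [47/128, 15/64, 15/64, 21/128]
  S: [117/256, 59/256, 45/256, 35/256]
P^3 =
  P: [357/1024, 263/1024, 231/1024, 173/1024]
  Q: [183/512, 1235/4096, 741/4096, 41/256]
  R: [323/1024, 587/2048, 453/2048, 181/1024]
  S: [1223/4096, 139/512, 251/1024, 757/4096]
P^4 =
  P: [5339/16384, 2317/8192, 1783/8192, 2845/16384]
  Q: [22271/65536, 17441/65536, 14627/65536, 11197/65536]
  R: [11191/32768, 9147/32768, 6905/32768, 5525/32768]
  S: [2777/8192, 18841/65536, 13439/65536, 345/2048]

(P^4)[P -> P] = 5339/16384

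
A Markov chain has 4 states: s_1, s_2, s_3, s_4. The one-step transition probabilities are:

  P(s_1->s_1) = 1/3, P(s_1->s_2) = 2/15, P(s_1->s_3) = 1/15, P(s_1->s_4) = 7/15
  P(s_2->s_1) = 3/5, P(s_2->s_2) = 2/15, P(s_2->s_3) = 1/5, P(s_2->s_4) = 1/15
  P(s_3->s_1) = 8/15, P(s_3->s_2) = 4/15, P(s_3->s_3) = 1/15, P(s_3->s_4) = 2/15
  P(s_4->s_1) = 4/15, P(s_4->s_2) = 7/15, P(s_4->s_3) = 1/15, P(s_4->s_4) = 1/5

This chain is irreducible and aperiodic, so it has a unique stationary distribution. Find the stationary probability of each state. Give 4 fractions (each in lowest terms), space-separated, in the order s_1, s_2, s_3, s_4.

The stationary distribution satisfies pi = pi * P, i.e.:
  pi_s_1 = 1/3*pi_s_1 + 3/5*pi_s_2 + 8/15*pi_s_3 + 4/15*pi_s_4
  pi_s_2 = 2/15*pi_s_1 + 2/15*pi_s_2 + 4/15*pi_s_3 + 7/15*pi_s_4
  pi_s_3 = 1/15*pi_s_1 + 1/5*pi_s_2 + 1/15*pi_s_3 + 1/15*pi_s_4
  pi_s_4 = 7/15*pi_s_1 + 1/15*pi_s_2 + 2/15*pi_s_3 + 1/5*pi_s_4
with normalization: pi_s_1 + pi_s_2 + pi_s_3 + pi_s_4 = 1.

Using the first 3 balance equations plus normalization, the linear system A*pi = b is:
  [-2/3, 3/5, 8/15, 4/15] . pi = 0
  [2/15, -13/15, 4/15, 7/15] . pi = 0
  [1/15, 1/5, -14/15, 1/15] . pi = 0
  [1, 1, 1, 1] . pi = 1

Solving yields:
  pi_s_1 = 1870/4699
  pi_s_2 = 1108/4699
  pi_s_3 = 461/4699
  pi_s_4 = 1260/4699

Verification (pi * P):
  1870/4699*1/3 + 1108/4699*3/5 + 461/4699*8/15 + 1260/4699*4/15 = 1870/4699 = pi_s_1  (ok)
  1870/4699*2/15 + 1108/4699*2/15 + 461/4699*4/15 + 1260/4699*7/15 = 1108/4699 = pi_s_2  (ok)
  1870/4699*1/15 + 1108/4699*1/5 + 461/4699*1/15 + 1260/4699*1/15 = 461/4699 = pi_s_3  (ok)
  1870/4699*7/15 + 1108/4699*1/15 + 461/4699*2/15 + 1260/4699*1/5 = 1260/4699 = pi_s_4  (ok)

Answer: 1870/4699 1108/4699 461/4699 1260/4699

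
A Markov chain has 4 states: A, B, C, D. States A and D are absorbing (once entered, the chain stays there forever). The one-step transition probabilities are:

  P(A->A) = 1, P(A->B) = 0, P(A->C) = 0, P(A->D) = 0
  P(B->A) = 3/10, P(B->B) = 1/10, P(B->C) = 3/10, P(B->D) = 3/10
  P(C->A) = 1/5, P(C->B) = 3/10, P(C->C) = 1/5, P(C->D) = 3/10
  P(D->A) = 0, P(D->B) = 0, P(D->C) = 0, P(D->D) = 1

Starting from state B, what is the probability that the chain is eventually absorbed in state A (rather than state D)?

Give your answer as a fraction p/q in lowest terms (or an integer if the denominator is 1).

Answer: 10/21

Derivation:
Let a_i = P(absorbed in A | start in state i).
Boundary conditions: a_A = 1, a_D = 0.
For each transient state i, a_i = sum_j P(i->j) * a_j:
  a_B = 3/10*a_A + 1/10*a_B + 3/10*a_C + 3/10*a_D
  a_C = 1/5*a_A + 3/10*a_B + 1/5*a_C + 3/10*a_D

Substituting a_A = 1 and a_D = 0, rearrange to (I - Q) a = r where r[i] = P(i -> A):
  [9/10, -3/10] . (a_B, a_C) = 3/10
  [-3/10, 4/5] . (a_B, a_C) = 1/5

Solving yields:
  a_B = 10/21
  a_C = 3/7

Starting state is B, so the absorption probability is a_B = 10/21.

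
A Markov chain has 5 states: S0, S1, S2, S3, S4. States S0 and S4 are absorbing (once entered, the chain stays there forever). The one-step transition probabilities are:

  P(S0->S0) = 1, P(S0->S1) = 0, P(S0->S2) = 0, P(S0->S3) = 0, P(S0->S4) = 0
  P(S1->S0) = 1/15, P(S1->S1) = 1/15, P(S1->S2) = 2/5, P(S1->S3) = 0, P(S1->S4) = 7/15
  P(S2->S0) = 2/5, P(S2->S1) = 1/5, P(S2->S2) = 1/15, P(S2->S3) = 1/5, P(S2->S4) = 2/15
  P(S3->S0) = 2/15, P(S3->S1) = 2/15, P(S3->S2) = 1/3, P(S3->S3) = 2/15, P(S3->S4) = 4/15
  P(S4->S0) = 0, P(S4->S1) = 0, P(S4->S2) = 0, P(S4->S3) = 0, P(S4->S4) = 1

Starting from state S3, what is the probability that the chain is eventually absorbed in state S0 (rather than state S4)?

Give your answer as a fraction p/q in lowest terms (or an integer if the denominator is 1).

Let a_i = P(absorbed in S0 | start in state i).
Boundary conditions: a_S0 = 1, a_S4 = 0.
For each transient state i, a_i = sum_j P(i->j) * a_j:
  a_S1 = 1/15*a_S0 + 1/15*a_S1 + 2/5*a_S2 + 0*a_S3 + 7/15*a_S4
  a_S2 = 2/5*a_S0 + 1/5*a_S1 + 1/15*a_S2 + 1/5*a_S3 + 2/15*a_S4
  a_S3 = 2/15*a_S0 + 2/15*a_S1 + 1/3*a_S2 + 2/15*a_S3 + 4/15*a_S4

Substituting a_S0 = 1 and a_S4 = 0, rearrange to (I - Q) a = r where r[i] = P(i -> S0):
  [14/15, -2/5, 0] . (a_S1, a_S2, a_S3) = 1/15
  [-1/5, 14/15, -1/5] . (a_S1, a_S2, a_S3) = 2/5
  [-2/15, -1/3, 13/15] . (a_S1, a_S2, a_S3) = 2/15

Solving yields:
  a_S1 = 61/188
  a_S2 = 111/188
  a_S3 = 81/188

Starting state is S3, so the absorption probability is a_S3 = 81/188.

Answer: 81/188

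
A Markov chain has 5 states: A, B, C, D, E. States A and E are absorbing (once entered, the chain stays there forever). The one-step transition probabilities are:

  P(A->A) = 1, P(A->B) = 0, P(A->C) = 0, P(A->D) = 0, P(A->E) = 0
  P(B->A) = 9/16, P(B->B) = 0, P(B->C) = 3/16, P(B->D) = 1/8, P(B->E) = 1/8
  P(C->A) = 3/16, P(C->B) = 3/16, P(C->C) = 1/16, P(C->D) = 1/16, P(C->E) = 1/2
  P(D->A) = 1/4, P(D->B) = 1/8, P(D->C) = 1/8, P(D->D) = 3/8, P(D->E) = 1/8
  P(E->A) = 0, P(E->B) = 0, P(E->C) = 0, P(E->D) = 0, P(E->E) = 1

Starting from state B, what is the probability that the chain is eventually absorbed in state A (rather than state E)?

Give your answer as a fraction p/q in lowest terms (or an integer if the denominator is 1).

Answer: 783/1100

Derivation:
Let a_i = P(absorbed in A | start in state i).
Boundary conditions: a_A = 1, a_E = 0.
For each transient state i, a_i = sum_j P(i->j) * a_j:
  a_B = 9/16*a_A + 0*a_B + 3/16*a_C + 1/8*a_D + 1/8*a_E
  a_C = 3/16*a_A + 3/16*a_B + 1/16*a_C + 1/16*a_D + 1/2*a_E
  a_D = 1/4*a_A + 1/8*a_B + 1/8*a_C + 3/8*a_D + 1/8*a_E

Substituting a_A = 1 and a_E = 0, rearrange to (I - Q) a = r where r[i] = P(i -> A):
  [1, -3/16, -1/8] . (a_B, a_C, a_D) = 9/16
  [-3/16, 15/16, -1/16] . (a_B, a_C, a_D) = 3/16
  [-1/8, -1/8, 5/8] . (a_B, a_C, a_D) = 1/4

Solving yields:
  a_B = 783/1100
  a_C = 211/550
  a_D = 681/1100

Starting state is B, so the absorption probability is a_B = 783/1100.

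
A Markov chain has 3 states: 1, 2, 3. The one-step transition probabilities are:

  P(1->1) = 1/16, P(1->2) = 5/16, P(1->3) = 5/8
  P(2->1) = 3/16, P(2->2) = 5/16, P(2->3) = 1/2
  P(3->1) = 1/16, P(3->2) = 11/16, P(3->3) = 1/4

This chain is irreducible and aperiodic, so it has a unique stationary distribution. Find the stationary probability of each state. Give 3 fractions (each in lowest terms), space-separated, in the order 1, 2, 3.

Answer: 11/91 85/182 75/182

Derivation:
The stationary distribution satisfies pi = pi * P, i.e.:
  pi_1 = 1/16*pi_1 + 3/16*pi_2 + 1/16*pi_3
  pi_2 = 5/16*pi_1 + 5/16*pi_2 + 11/16*pi_3
  pi_3 = 5/8*pi_1 + 1/2*pi_2 + 1/4*pi_3
with normalization: pi_1 + pi_2 + pi_3 = 1.

Using the first 2 balance equations plus normalization, the linear system A*pi = b is:
  [-15/16, 3/16, 1/16] . pi = 0
  [5/16, -11/16, 11/16] . pi = 0
  [1, 1, 1] . pi = 1

Solving yields:
  pi_1 = 11/91
  pi_2 = 85/182
  pi_3 = 75/182

Verification (pi * P):
  11/91*1/16 + 85/182*3/16 + 75/182*1/16 = 11/91 = pi_1  (ok)
  11/91*5/16 + 85/182*5/16 + 75/182*11/16 = 85/182 = pi_2  (ok)
  11/91*5/8 + 85/182*1/2 + 75/182*1/4 = 75/182 = pi_3  (ok)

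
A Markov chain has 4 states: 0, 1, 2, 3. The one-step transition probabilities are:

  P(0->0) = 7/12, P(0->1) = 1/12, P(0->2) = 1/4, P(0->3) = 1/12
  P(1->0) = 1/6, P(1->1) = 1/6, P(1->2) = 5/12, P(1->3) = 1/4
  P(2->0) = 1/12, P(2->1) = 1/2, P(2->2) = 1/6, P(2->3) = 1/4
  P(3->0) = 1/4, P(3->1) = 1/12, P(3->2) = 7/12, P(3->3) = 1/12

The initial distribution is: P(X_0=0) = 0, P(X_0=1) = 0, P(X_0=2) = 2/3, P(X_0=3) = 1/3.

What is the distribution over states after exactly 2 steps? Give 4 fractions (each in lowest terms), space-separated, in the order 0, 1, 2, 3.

Propagating the distribution step by step (d_{t+1} = d_t * P):
d_0 = (0=0, 1=0, 2=2/3, 3=1/3)
  d_1[0] = 0*7/12 + 0*1/6 + 2/3*1/12 + 1/3*1/4 = 5/36
  d_1[1] = 0*1/12 + 0*1/6 + 2/3*1/2 + 1/3*1/12 = 13/36
  d_1[2] = 0*1/4 + 0*5/12 + 2/3*1/6 + 1/3*7/12 = 11/36
  d_1[3] = 0*1/12 + 0*1/4 + 2/3*1/4 + 1/3*1/12 = 7/36
d_1 = (0=5/36, 1=13/36, 2=11/36, 3=7/36)
  d_2[0] = 5/36*7/12 + 13/36*1/6 + 11/36*1/12 + 7/36*1/4 = 31/144
  d_2[1] = 5/36*1/12 + 13/36*1/6 + 11/36*1/2 + 7/36*1/12 = 13/54
  d_2[2] = 5/36*1/4 + 13/36*5/12 + 11/36*1/6 + 7/36*7/12 = 151/432
  d_2[3] = 5/36*1/12 + 13/36*1/4 + 11/36*1/4 + 7/36*1/12 = 7/36
d_2 = (0=31/144, 1=13/54, 2=151/432, 3=7/36)

Answer: 31/144 13/54 151/432 7/36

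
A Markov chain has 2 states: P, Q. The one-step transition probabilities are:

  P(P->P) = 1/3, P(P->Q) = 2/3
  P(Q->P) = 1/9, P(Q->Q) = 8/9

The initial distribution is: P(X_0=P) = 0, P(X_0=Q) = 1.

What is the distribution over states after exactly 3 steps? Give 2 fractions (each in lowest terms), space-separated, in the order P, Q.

Propagating the distribution step by step (d_{t+1} = d_t * P):
d_0 = (P=0, Q=1)
  d_1[P] = 0*1/3 + 1*1/9 = 1/9
  d_1[Q] = 0*2/3 + 1*8/9 = 8/9
d_1 = (P=1/9, Q=8/9)
  d_2[P] = 1/9*1/3 + 8/9*1/9 = 11/81
  d_2[Q] = 1/9*2/3 + 8/9*8/9 = 70/81
d_2 = (P=11/81, Q=70/81)
  d_3[P] = 11/81*1/3 + 70/81*1/9 = 103/729
  d_3[Q] = 11/81*2/3 + 70/81*8/9 = 626/729
d_3 = (P=103/729, Q=626/729)

Answer: 103/729 626/729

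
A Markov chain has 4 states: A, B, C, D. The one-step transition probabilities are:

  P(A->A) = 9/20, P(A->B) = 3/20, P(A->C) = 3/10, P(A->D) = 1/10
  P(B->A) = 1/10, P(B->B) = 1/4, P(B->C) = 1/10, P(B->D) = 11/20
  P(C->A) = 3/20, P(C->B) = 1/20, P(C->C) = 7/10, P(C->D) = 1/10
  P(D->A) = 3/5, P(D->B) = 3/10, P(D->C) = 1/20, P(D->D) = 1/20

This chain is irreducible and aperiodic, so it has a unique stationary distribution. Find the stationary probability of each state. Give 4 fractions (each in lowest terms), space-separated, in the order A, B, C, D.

The stationary distribution satisfies pi = pi * P, i.e.:
  pi_A = 9/20*pi_A + 1/10*pi_B + 3/20*pi_C + 3/5*pi_D
  pi_B = 3/20*pi_A + 1/4*pi_B + 1/20*pi_C + 3/10*pi_D
  pi_C = 3/10*pi_A + 1/10*pi_B + 7/10*pi_C + 1/20*pi_D
  pi_D = 1/10*pi_A + 11/20*pi_B + 1/10*pi_C + 1/20*pi_D
with normalization: pi_A + pi_B + pi_C + pi_D = 1.

Using the first 3 balance equations plus normalization, the linear system A*pi = b is:
  [-11/20, 1/10, 3/20, 3/5] . pi = 0
  [3/20, -3/4, 1/20, 3/10] . pi = 0
  [3/10, 1/10, -3/10, 1/20] . pi = 0
  [1, 1, 1, 1] . pi = 1

Solving yields:
  pi_A = 1211/3954
  pi_B = 298/1977
  pi_C = 505/1318
  pi_D = 316/1977

Verification (pi * P):
  1211/3954*9/20 + 298/1977*1/10 + 505/1318*3/20 + 316/1977*3/5 = 1211/3954 = pi_A  (ok)
  1211/3954*3/20 + 298/1977*1/4 + 505/1318*1/20 + 316/1977*3/10 = 298/1977 = pi_B  (ok)
  1211/3954*3/10 + 298/1977*1/10 + 505/1318*7/10 + 316/1977*1/20 = 505/1318 = pi_C  (ok)
  1211/3954*1/10 + 298/1977*11/20 + 505/1318*1/10 + 316/1977*1/20 = 316/1977 = pi_D  (ok)

Answer: 1211/3954 298/1977 505/1318 316/1977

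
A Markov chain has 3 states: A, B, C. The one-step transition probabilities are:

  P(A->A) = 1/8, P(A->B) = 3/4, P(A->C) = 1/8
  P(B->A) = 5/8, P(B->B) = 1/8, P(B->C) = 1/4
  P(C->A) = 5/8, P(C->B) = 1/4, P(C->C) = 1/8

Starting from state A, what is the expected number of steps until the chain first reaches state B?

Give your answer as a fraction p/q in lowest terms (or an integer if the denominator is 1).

Answer: 16/11

Derivation:
Let h_i = expected steps to first reach B from state i.
Boundary: h_B = 0.
First-step equations for the other states:
  h_A = 1 + 1/8*h_A + 3/4*h_B + 1/8*h_C
  h_C = 1 + 5/8*h_A + 1/4*h_B + 1/8*h_C

Substituting h_B = 0 and rearranging gives the linear system (I - Q) h = 1:
  [7/8, -1/8] . (h_A, h_C) = 1
  [-5/8, 7/8] . (h_A, h_C) = 1

Solving yields:
  h_A = 16/11
  h_C = 24/11

Starting state is A, so the expected hitting time is h_A = 16/11.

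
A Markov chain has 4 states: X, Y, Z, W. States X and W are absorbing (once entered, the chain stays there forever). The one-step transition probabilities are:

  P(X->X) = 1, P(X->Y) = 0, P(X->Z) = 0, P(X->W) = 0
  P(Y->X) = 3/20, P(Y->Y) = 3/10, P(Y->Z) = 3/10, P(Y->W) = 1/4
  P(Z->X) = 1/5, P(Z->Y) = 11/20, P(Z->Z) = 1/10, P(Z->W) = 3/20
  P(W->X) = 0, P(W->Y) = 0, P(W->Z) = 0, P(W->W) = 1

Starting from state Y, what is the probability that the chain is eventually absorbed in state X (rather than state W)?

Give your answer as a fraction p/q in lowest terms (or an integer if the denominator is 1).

Let a_i = P(absorbed in X | start in state i).
Boundary conditions: a_X = 1, a_W = 0.
For each transient state i, a_i = sum_j P(i->j) * a_j:
  a_Y = 3/20*a_X + 3/10*a_Y + 3/10*a_Z + 1/4*a_W
  a_Z = 1/5*a_X + 11/20*a_Y + 1/10*a_Z + 3/20*a_W

Substituting a_X = 1 and a_W = 0, rearrange to (I - Q) a = r where r[i] = P(i -> X):
  [7/10, -3/10] . (a_Y, a_Z) = 3/20
  [-11/20, 9/10] . (a_Y, a_Z) = 1/5

Solving yields:
  a_Y = 13/31
  a_Z = 89/186

Starting state is Y, so the absorption probability is a_Y = 13/31.

Answer: 13/31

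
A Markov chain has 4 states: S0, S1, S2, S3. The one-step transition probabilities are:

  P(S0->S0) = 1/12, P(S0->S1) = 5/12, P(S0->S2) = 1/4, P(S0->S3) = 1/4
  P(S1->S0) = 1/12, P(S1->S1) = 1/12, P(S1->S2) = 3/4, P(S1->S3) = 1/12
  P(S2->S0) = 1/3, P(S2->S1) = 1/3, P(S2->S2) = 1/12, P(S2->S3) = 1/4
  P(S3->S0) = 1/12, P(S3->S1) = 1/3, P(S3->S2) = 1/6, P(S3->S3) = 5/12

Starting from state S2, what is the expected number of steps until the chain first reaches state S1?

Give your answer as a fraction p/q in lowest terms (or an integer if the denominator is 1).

Answer: 1800/631

Derivation:
Let h_i = expected steps to first reach S1 from state i.
Boundary: h_S1 = 0.
First-step equations for the other states:
  h_S0 = 1 + 1/12*h_S0 + 5/12*h_S1 + 1/4*h_S2 + 1/4*h_S3
  h_S2 = 1 + 1/3*h_S0 + 1/3*h_S1 + 1/12*h_S2 + 1/4*h_S3
  h_S3 = 1 + 1/12*h_S0 + 1/3*h_S1 + 1/6*h_S2 + 5/12*h_S3

Substituting h_S1 = 0 and rearranging gives the linear system (I - Q) h = 1:
  [11/12, -1/4, -1/4] . (h_S0, h_S2, h_S3) = 1
  [-1/3, 11/12, -1/4] . (h_S0, h_S2, h_S3) = 1
  [-1/12, -1/6, 7/12] . (h_S0, h_S2, h_S3) = 1

Solving yields:
  h_S0 = 1680/631
  h_S2 = 1800/631
  h_S3 = 1836/631

Starting state is S2, so the expected hitting time is h_S2 = 1800/631.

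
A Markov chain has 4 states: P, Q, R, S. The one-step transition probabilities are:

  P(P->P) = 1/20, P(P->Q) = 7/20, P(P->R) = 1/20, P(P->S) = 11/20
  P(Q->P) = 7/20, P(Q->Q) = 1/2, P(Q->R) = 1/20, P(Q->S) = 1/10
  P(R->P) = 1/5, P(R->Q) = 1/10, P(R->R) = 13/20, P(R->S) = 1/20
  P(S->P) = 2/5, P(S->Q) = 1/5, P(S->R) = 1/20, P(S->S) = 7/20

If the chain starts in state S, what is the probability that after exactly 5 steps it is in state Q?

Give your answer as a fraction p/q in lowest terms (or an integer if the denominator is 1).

Answer: 524343/1600000

Derivation:
Computing P^5 by repeated multiplication:
P^1 =
  P: [1/20, 7/20, 1/20, 11/20]
  Q: [7/20, 1/2, 1/20, 1/10]
  R: [1/5, 1/10, 13/20, 1/20]
  S: [2/5, 1/5, 1/20, 7/20]
P^2 =
  P: [71/200, 123/400, 2/25, 103/400]
  Q: [97/400, 159/400, 2/25, 7/25]
  R: [39/200, 39/200, 11/25, 17/100]
  S: [6/25, 63/200, 2/25, 73/200]
P^3 =
  P: [391/1600, 27/80, 49/500, 2561/8000]
  Q: [1117/4000, 2781/8000, 49/500, 2201/8000]
  R: [117/500, 39/160, 157/500, 833/4000]
  S: [1137/4000, 129/400, 49/500, 1181/4000]
P^4 =
  P: [44479/160000, 52497/160000, 68/625, 2851/10000]
  Q: [8489/32000, 2691/8000, 68/625, 46327/160000]
  R: [19449/80000, 11073/40000, 149/625, 19333/80000]
  S: [21183/80000, 26367/80000, 68/625, 11873/40000]
P^5 =
  P: [423259/1600000, 1053603/3200000, 1441/12500, 930983/3200000]
  Q: [859433/3200000, 1055439/3200000, 1441/12500, 114529/400000]
  R: [405423/1600000, 473079/1600000, 2413/12500, 206317/800000]
  S: [53817/200000, 524343/1600000, 1441/12500, 460673/1600000]

(P^5)[S -> Q] = 524343/1600000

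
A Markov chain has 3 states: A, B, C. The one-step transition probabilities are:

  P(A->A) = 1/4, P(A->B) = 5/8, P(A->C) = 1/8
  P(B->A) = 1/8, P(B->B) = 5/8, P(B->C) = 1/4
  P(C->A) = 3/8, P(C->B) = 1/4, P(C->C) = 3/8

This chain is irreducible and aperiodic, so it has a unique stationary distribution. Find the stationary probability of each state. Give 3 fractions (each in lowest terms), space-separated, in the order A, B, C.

The stationary distribution satisfies pi = pi * P, i.e.:
  pi_A = 1/4*pi_A + 1/8*pi_B + 3/8*pi_C
  pi_B = 5/8*pi_A + 5/8*pi_B + 1/4*pi_C
  pi_C = 1/8*pi_A + 1/4*pi_B + 3/8*pi_C
with normalization: pi_A + pi_B + pi_C = 1.

Using the first 2 balance equations plus normalization, the linear system A*pi = b is:
  [-3/4, 1/8, 3/8] . pi = 0
  [5/8, -3/8, 1/4] . pi = 0
  [1, 1, 1] . pi = 1

Solving yields:
  pi_A = 11/51
  pi_B = 9/17
  pi_C = 13/51

Verification (pi * P):
  11/51*1/4 + 9/17*1/8 + 13/51*3/8 = 11/51 = pi_A  (ok)
  11/51*5/8 + 9/17*5/8 + 13/51*1/4 = 9/17 = pi_B  (ok)
  11/51*1/8 + 9/17*1/4 + 13/51*3/8 = 13/51 = pi_C  (ok)

Answer: 11/51 9/17 13/51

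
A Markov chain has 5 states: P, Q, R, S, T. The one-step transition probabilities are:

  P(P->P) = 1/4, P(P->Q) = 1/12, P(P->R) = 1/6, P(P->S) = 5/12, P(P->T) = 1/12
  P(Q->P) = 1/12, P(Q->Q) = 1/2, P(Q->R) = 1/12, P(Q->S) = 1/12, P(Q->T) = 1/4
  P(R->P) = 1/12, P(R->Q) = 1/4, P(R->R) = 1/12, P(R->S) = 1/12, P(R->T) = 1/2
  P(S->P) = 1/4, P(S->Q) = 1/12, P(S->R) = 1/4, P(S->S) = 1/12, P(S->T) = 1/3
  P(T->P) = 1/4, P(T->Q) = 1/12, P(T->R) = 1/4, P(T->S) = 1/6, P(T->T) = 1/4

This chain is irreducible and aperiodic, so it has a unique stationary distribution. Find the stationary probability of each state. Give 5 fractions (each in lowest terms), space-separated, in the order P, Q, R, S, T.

The stationary distribution satisfies pi = pi * P, i.e.:
  pi_P = 1/4*pi_P + 1/12*pi_Q + 1/12*pi_R + 1/4*pi_S + 1/4*pi_T
  pi_Q = 1/12*pi_P + 1/2*pi_Q + 1/4*pi_R + 1/12*pi_S + 1/12*pi_T
  pi_R = 1/6*pi_P + 1/12*pi_Q + 1/12*pi_R + 1/4*pi_S + 1/4*pi_T
  pi_S = 5/12*pi_P + 1/12*pi_Q + 1/12*pi_R + 1/12*pi_S + 1/6*pi_T
  pi_T = 1/12*pi_P + 1/4*pi_Q + 1/2*pi_R + 1/3*pi_S + 1/4*pi_T
with normalization: pi_P + pi_Q + pi_R + pi_S + pi_T = 1.

Using the first 4 balance equations plus normalization, the linear system A*pi = b is:
  [-3/4, 1/12, 1/12, 1/4, 1/4] . pi = 0
  [1/12, -1/2, 1/4, 1/12, 1/12] . pi = 0
  [1/6, 1/12, -11/12, 1/4, 1/4] . pi = 0
  [5/12, 1/12, 1/12, -11/12, 1/6] . pi = 0
  [1, 1, 1, 1, 1] . pi = 1

Solving yields:
  pi_P = 38/201
  pi_Q = 116/603
  pi_R = 209/1206
  pi_S = 295/1742
  pi_T = 721/2613

Verification (pi * P):
  38/201*1/4 + 116/603*1/12 + 209/1206*1/12 + 295/1742*1/4 + 721/2613*1/4 = 38/201 = pi_P  (ok)
  38/201*1/12 + 116/603*1/2 + 209/1206*1/4 + 295/1742*1/12 + 721/2613*1/12 = 116/603 = pi_Q  (ok)
  38/201*1/6 + 116/603*1/12 + 209/1206*1/12 + 295/1742*1/4 + 721/2613*1/4 = 209/1206 = pi_R  (ok)
  38/201*5/12 + 116/603*1/12 + 209/1206*1/12 + 295/1742*1/12 + 721/2613*1/6 = 295/1742 = pi_S  (ok)
  38/201*1/12 + 116/603*1/4 + 209/1206*1/2 + 295/1742*1/3 + 721/2613*1/4 = 721/2613 = pi_T  (ok)

Answer: 38/201 116/603 209/1206 295/1742 721/2613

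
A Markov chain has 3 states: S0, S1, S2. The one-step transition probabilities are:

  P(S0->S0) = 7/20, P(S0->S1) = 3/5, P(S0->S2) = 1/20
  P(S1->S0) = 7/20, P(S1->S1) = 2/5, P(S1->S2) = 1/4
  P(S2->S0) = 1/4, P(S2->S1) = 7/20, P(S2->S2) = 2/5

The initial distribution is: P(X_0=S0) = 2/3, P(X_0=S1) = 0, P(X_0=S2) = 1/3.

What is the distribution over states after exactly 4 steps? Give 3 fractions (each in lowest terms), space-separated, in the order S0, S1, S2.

Propagating the distribution step by step (d_{t+1} = d_t * P):
d_0 = (S0=2/3, S1=0, S2=1/3)
  d_1[S0] = 2/3*7/20 + 0*7/20 + 1/3*1/4 = 19/60
  d_1[S1] = 2/3*3/5 + 0*2/5 + 1/3*7/20 = 31/60
  d_1[S2] = 2/3*1/20 + 0*1/4 + 1/3*2/5 = 1/6
d_1 = (S0=19/60, S1=31/60, S2=1/6)
  d_2[S0] = 19/60*7/20 + 31/60*7/20 + 1/6*1/4 = 1/3
  d_2[S1] = 19/60*3/5 + 31/60*2/5 + 1/6*7/20 = 91/200
  d_2[S2] = 19/60*1/20 + 31/60*1/4 + 1/6*2/5 = 127/600
d_2 = (S0=1/3, S1=91/200, S2=127/600)
  d_3[S0] = 1/3*7/20 + 91/200*7/20 + 127/600*1/4 = 1973/6000
  d_3[S1] = 1/3*3/5 + 91/200*2/5 + 127/600*7/20 = 5473/12000
  d_3[S2] = 1/3*1/20 + 91/200*1/4 + 127/600*2/5 = 2581/12000
d_3 = (S0=1973/6000, S1=5473/12000, S2=2581/12000)
  d_4[S0] = 1973/6000*7/20 + 5473/12000*7/20 + 2581/12000*1/4 = 39419/120000
  d_4[S1] = 1973/6000*3/5 + 5473/12000*2/5 + 2581/12000*7/20 = 36401/80000
  d_4[S2] = 1973/6000*1/20 + 5473/12000*1/4 + 2581/12000*2/5 = 51959/240000
d_4 = (S0=39419/120000, S1=36401/80000, S2=51959/240000)

Answer: 39419/120000 36401/80000 51959/240000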